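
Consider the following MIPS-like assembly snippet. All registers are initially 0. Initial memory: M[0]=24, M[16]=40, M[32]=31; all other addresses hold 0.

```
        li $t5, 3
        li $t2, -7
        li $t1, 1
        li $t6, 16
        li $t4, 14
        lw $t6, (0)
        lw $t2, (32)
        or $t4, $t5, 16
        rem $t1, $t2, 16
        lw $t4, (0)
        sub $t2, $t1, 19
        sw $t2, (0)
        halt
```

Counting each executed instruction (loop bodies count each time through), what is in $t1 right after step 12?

after li $t5, 3: $t5=3
after li $t2, -7: $t2=-7
after li $t1, 1: $t1=1
after li $t6, 16: $t6=16
after li $t4, 14: $t4=14
after lw $t6, (0): $t6=M[0]=24
after lw $t2, (32): $t2=M[32]=31
after or $t4, $t5, 16: $t4=3|16=19
after rem $t1, $t2, 16: $t1=31%16=15
after lw $t4, (0): $t4=M[0]=24
after sub $t2, $t1, 19: $t2=15-19=-4
sw $t2, (0) → M[0]=-4
After step 12: $t1 = 15.

15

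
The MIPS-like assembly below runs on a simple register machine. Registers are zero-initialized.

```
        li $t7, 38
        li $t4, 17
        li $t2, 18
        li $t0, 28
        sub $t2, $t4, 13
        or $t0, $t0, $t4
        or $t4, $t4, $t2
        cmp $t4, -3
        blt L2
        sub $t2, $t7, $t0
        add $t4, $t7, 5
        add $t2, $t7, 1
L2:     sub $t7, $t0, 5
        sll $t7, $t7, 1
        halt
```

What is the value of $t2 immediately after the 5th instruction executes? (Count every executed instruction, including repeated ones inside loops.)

4

li $t7, 38 → $t7=38
li $t4, 17 → $t4=17
li $t2, 18 → $t2=18
li $t0, 28 → $t0=28
sub $t2, $t4, 13 → $t2=17-13=4
After step 5: $t2 = 4.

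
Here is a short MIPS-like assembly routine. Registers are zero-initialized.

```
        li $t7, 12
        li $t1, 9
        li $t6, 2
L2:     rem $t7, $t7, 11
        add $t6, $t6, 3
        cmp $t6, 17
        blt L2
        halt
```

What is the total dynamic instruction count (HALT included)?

24

$t7=12
$t1=9
$t6=2
$t7=12%11=1
$t6=2+3=5
cmp $t6, 17  (cmp 5,17)
blt L2: taken
$t7=1%11=1
$t6=5+3=8
cmp $t6, 17  (cmp 8,17)
blt L2: taken
$t7=1%11=1
$t6=8+3=11
cmp $t6, 17  (cmp 11,17)
blt L2: taken
$t7=1%11=1
$t6=11+3=14
cmp $t6, 17  (cmp 14,17)
blt L2: taken
$t7=1%11=1
$t6=14+3=17
cmp $t6, 17  (cmp 17,17)
blt L2: not taken
halt.
Total executed instructions: 24.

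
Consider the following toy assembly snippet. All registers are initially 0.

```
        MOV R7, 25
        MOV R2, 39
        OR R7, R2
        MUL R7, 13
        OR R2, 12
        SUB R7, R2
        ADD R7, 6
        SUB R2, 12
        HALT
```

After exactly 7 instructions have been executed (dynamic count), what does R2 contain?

47

MOV R7, 25 → R7=25
MOV R2, 39 → R2=39
OR R7, R2 → R7=25|39=63
MUL R7, 13 → R7=63*13=819
OR R2, 12 → R2=39|12=47
SUB R7, R2 → R7=819-47=772
ADD R7, 6 → R7=772+6=778
After step 7: R2 = 47.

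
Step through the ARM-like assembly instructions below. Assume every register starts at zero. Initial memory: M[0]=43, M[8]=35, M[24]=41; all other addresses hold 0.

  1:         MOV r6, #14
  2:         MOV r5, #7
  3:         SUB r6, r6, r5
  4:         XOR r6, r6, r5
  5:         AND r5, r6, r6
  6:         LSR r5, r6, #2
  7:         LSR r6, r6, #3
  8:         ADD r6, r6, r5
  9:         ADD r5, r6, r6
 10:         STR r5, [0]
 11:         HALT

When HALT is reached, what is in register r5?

r6=14
r5=7
r6=14-7=7
r6=7^7=0
r5=0&0=0
r5=0>>2=0
r6=0>>3=0
r6=0+0=0
r5=0+0=0
STR r5, [0] → M[0]=0
halt.

0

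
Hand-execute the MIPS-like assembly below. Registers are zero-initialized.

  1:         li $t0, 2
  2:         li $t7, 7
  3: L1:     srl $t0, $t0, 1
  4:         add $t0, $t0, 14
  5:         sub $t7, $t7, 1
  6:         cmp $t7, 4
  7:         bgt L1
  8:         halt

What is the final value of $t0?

24

$t0=2
$t7=7
$t0=2>>1=1
$t0=1+14=15
$t7=7-1=6
cmp $t7, 4  (cmp 6,4)
bgt L1: taken
$t0=15>>1=7
$t0=7+14=21
$t7=6-1=5
cmp $t7, 4  (cmp 5,4)
bgt L1: taken
$t0=21>>1=10
$t0=10+14=24
$t7=5-1=4
cmp $t7, 4  (cmp 4,4)
bgt L1: not taken
halt.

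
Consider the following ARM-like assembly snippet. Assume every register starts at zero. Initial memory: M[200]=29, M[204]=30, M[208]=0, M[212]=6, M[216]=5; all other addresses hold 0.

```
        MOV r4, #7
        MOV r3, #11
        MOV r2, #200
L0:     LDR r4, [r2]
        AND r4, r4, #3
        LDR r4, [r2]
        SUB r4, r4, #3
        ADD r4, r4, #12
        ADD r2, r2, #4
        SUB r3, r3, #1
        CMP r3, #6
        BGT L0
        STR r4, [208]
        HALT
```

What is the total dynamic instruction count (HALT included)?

50

r4=7
r3=11
r2=200
r4=M[200]=29
r4=29&3=1
r4=M[200]=29
r4=29-3=26
r4=26+12=38
r2=200+4=204
r3=11-1=10
CMP r3, #6  (cmp 10,6)
BGT L0: taken
r4=M[204]=30
r4=30&3=2
r4=M[204]=30
r4=30-3=27
r4=27+12=39
r2=204+4=208
r3=10-1=9
CMP r3, #6  (cmp 9,6)
BGT L0: taken
r4=M[208]=0
r4=0&3=0
r4=M[208]=0
r4=0-3=-3
r4=(-3)+12=9
r2=208+4=212
r3=9-1=8
CMP r3, #6  (cmp 8,6)
BGT L0: taken
r4=M[212]=6
r4=6&3=2
r4=M[212]=6
r4=6-3=3
r4=3+12=15
r2=212+4=216
r3=8-1=7
CMP r3, #6  (cmp 7,6)
BGT L0: taken
r4=M[216]=5
r4=5&3=1
r4=M[216]=5
r4=5-3=2
r4=2+12=14
r2=216+4=220
r3=7-1=6
CMP r3, #6  (cmp 6,6)
BGT L0: not taken
STR r4, [208] → M[208]=14
halt.
Total executed instructions: 50.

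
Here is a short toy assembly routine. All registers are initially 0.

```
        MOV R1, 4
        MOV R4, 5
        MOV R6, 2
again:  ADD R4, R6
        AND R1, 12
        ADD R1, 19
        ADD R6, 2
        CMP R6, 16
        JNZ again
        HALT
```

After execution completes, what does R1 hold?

23

MOV R1, 4 → R1=4
MOV R4, 5 → R4=5
MOV R6, 2 → R6=2
ADD R4, R6 → R4=5+2=7
AND R1, 12 → R1=4&12=4
ADD R1, 19 → R1=4+19=23
ADD R6, 2 → R6=2+2=4
CMP R6, 16  (cmp 4,16)
JNZ again: taken
ADD R4, R6 → R4=7+4=11
AND R1, 12 → R1=23&12=4
ADD R1, 19 → R1=4+19=23
ADD R6, 2 → R6=4+2=6
CMP R6, 16  (cmp 6,16)
JNZ again: taken
ADD R4, R6 → R4=11+6=17
AND R1, 12 → R1=23&12=4
ADD R1, 19 → R1=4+19=23
ADD R6, 2 → R6=6+2=8
CMP R6, 16  (cmp 8,16)
JNZ again: taken
ADD R4, R6 → R4=17+8=25
AND R1, 12 → R1=23&12=4
ADD R1, 19 → R1=4+19=23
ADD R6, 2 → R6=8+2=10
CMP R6, 16  (cmp 10,16)
JNZ again: taken
ADD R4, R6 → R4=25+10=35
AND R1, 12 → R1=23&12=4
ADD R1, 19 → R1=4+19=23
ADD R6, 2 → R6=10+2=12
CMP R6, 16  (cmp 12,16)
JNZ again: taken
ADD R4, R6 → R4=35+12=47
AND R1, 12 → R1=23&12=4
ADD R1, 19 → R1=4+19=23
ADD R6, 2 → R6=12+2=14
CMP R6, 16  (cmp 14,16)
JNZ again: taken
ADD R4, R6 → R4=47+14=61
AND R1, 12 → R1=23&12=4
ADD R1, 19 → R1=4+19=23
ADD R6, 2 → R6=14+2=16
CMP R6, 16  (cmp 16,16)
JNZ again: not taken
halt.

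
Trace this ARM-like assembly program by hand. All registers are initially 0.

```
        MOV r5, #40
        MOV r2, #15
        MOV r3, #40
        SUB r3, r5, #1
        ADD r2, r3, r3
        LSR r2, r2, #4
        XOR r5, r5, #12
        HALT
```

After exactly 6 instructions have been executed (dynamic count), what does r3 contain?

39

r5=40
r2=15
r3=40
r3=40-1=39
r2=39+39=78
r2=78>>4=4
After step 6: r3 = 39.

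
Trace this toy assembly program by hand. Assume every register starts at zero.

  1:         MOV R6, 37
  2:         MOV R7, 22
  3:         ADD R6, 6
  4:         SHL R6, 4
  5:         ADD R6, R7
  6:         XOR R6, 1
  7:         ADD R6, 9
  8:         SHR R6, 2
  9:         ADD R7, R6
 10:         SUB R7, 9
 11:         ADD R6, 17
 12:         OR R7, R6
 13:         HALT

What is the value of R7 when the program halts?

R6=37
R7=22
R6=37+6=43
R6=43<<4=688
R6=688+22=710
R6=710^1=711
R6=711+9=720
R6=720>>2=180
R7=22+180=202
R7=202-9=193
R6=180+17=197
R7=193|197=197
halt.

197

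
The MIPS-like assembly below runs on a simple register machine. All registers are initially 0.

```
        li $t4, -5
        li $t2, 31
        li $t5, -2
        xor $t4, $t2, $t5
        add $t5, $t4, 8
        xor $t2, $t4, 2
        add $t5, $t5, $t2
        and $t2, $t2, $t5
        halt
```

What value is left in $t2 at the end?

-64

after li $t4, -5: $t4=-5
after li $t2, 31: $t2=31
after li $t5, -2: $t5=-2
after xor $t4, $t2, $t5: $t4=31^(-2)=-31
after add $t5, $t4, 8: $t5=(-31)+8=-23
after xor $t2, $t4, 2: $t2=(-31)^2=-29
after add $t5, $t5, $t2: $t5=(-23)+(-29)=-52
after and $t2, $t2, $t5: $t2=(-29)&(-52)=-64
halt.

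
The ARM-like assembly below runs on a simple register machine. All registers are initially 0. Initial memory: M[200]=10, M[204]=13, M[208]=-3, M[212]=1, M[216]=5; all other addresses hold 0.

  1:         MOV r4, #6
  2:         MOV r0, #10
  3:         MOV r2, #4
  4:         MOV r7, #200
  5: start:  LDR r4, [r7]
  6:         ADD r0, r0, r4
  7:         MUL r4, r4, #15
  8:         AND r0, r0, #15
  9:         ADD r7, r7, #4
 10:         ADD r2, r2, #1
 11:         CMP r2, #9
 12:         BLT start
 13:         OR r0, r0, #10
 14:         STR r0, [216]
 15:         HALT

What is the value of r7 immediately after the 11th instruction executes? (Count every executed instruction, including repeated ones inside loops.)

204

MOV r4, #6 → r4=6
MOV r0, #10 → r0=10
MOV r2, #4 → r2=4
MOV r7, #200 → r7=200
LDR r4, [r7] → r4=M[200]=10
ADD r0, r0, r4 → r0=10+10=20
MUL r4, r4, #15 → r4=10*15=150
AND r0, r0, #15 → r0=20&15=4
ADD r7, r7, #4 → r7=200+4=204
ADD r2, r2, #1 → r2=4+1=5
CMP r2, #9  (cmp 5,9)
After step 11: r7 = 204.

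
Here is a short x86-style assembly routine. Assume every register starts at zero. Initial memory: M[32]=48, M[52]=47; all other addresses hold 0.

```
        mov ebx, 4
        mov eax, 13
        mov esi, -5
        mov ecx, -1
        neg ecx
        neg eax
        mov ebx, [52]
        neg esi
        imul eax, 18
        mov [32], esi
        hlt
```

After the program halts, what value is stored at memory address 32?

5

mov ebx, 4 → ebx=4
mov eax, 13 → eax=13
mov esi, -5 → esi=-5
mov ecx, -1 → ecx=-1
neg ecx → ecx=-(-1)=1
neg eax → eax=-(13)=-13
mov ebx, [52] → ebx=M[52]=47
neg esi → esi=-(-5)=5
imul eax, 18 → eax=(-13)*18=-234
mov [32], esi → M[32]=5
halt.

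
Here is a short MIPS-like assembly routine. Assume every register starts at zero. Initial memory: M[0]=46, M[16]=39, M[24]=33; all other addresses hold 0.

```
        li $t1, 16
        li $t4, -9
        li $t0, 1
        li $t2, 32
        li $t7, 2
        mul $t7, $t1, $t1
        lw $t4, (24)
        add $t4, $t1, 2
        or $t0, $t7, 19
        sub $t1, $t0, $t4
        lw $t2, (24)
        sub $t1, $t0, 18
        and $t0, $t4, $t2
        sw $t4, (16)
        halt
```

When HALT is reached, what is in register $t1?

257

$t1=16
$t4=-9
$t0=1
$t2=32
$t7=2
$t7=16*16=256
$t4=M[24]=33
$t4=16+2=18
$t0=256|19=275
$t1=275-18=257
$t2=M[24]=33
$t1=275-18=257
$t0=18&33=0
sw $t4, (16) → M[16]=18
halt.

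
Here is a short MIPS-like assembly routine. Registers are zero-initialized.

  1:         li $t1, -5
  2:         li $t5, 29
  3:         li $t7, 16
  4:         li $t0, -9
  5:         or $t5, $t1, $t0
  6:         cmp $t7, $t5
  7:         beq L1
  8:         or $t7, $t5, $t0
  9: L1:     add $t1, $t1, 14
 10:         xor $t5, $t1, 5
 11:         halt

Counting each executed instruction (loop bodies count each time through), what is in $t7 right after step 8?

-1

$t1=-5
$t5=29
$t7=16
$t0=-9
$t5=(-5)|(-9)=-1
cmp $t7, $t5  (cmp 16,-1)
beq L1: not taken
$t7=(-1)|(-9)=-1
After step 8: $t7 = -1.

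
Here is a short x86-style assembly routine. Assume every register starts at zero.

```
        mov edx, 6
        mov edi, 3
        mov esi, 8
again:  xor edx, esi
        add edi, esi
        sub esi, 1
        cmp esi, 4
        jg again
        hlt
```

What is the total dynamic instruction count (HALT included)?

after mov edx, 6: edx=6
after mov edi, 3: edi=3
after mov esi, 8: esi=8
after xor edx, esi: edx=6^8=14
after add edi, esi: edi=3+8=11
after sub esi, 1: esi=8-1=7
cmp esi, 4  (cmp 7,4)
jg again: taken
after xor edx, esi: edx=14^7=9
after add edi, esi: edi=11+7=18
after sub esi, 1: esi=7-1=6
cmp esi, 4  (cmp 6,4)
jg again: taken
after xor edx, esi: edx=9^6=15
after add edi, esi: edi=18+6=24
after sub esi, 1: esi=6-1=5
cmp esi, 4  (cmp 5,4)
jg again: taken
after xor edx, esi: edx=15^5=10
after add edi, esi: edi=24+5=29
after sub esi, 1: esi=5-1=4
cmp esi, 4  (cmp 4,4)
jg again: not taken
halt.
Total executed instructions: 24.

24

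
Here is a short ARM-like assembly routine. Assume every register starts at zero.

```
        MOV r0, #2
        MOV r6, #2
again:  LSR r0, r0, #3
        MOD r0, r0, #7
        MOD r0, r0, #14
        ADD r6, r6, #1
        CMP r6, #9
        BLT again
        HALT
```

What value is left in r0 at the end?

MOV r0, #2 → r0=2
MOV r6, #2 → r6=2
LSR r0, r0, #3 → r0=2>>3=0
MOD r0, r0, #7 → r0=0%7=0
MOD r0, r0, #14 → r0=0%14=0
ADD r6, r6, #1 → r6=2+1=3
CMP r6, #9  (cmp 3,9)
BLT again: taken
LSR r0, r0, #3 → r0=0>>3=0
MOD r0, r0, #7 → r0=0%7=0
MOD r0, r0, #14 → r0=0%14=0
ADD r6, r6, #1 → r6=3+1=4
CMP r6, #9  (cmp 4,9)
BLT again: taken
LSR r0, r0, #3 → r0=0>>3=0
MOD r0, r0, #7 → r0=0%7=0
MOD r0, r0, #14 → r0=0%14=0
ADD r6, r6, #1 → r6=4+1=5
CMP r6, #9  (cmp 5,9)
BLT again: taken
LSR r0, r0, #3 → r0=0>>3=0
MOD r0, r0, #7 → r0=0%7=0
MOD r0, r0, #14 → r0=0%14=0
ADD r6, r6, #1 → r6=5+1=6
CMP r6, #9  (cmp 6,9)
BLT again: taken
LSR r0, r0, #3 → r0=0>>3=0
MOD r0, r0, #7 → r0=0%7=0
MOD r0, r0, #14 → r0=0%14=0
ADD r6, r6, #1 → r6=6+1=7
CMP r6, #9  (cmp 7,9)
BLT again: taken
LSR r0, r0, #3 → r0=0>>3=0
MOD r0, r0, #7 → r0=0%7=0
MOD r0, r0, #14 → r0=0%14=0
ADD r6, r6, #1 → r6=7+1=8
CMP r6, #9  (cmp 8,9)
BLT again: taken
LSR r0, r0, #3 → r0=0>>3=0
MOD r0, r0, #7 → r0=0%7=0
MOD r0, r0, #14 → r0=0%14=0
ADD r6, r6, #1 → r6=8+1=9
CMP r6, #9  (cmp 9,9)
BLT again: not taken
halt.

0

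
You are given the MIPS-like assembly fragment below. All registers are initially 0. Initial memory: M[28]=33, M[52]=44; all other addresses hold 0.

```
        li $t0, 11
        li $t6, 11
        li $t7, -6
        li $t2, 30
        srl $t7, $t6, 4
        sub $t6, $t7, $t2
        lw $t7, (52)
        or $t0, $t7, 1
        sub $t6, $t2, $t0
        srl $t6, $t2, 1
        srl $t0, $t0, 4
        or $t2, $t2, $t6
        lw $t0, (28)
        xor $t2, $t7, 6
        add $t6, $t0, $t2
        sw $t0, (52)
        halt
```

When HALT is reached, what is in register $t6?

75

$t0=11
$t6=11
$t7=-6
$t2=30
$t7=11>>4=0
$t6=0-30=-30
$t7=M[52]=44
$t0=44|1=45
$t6=30-45=-15
$t6=30>>1=15
$t0=45>>4=2
$t2=30|15=31
$t0=M[28]=33
$t2=44^6=42
$t6=33+42=75
sw $t0, (52) → M[52]=33
halt.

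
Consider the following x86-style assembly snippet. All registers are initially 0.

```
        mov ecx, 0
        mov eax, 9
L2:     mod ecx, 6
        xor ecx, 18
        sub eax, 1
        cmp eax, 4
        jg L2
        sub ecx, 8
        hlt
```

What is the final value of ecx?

10

ecx=0
eax=9
ecx=0%6=0
ecx=0^18=18
eax=9-1=8
cmp eax, 4  (cmp 8,4)
jg L2: taken
ecx=18%6=0
ecx=0^18=18
eax=8-1=7
cmp eax, 4  (cmp 7,4)
jg L2: taken
ecx=18%6=0
ecx=0^18=18
eax=7-1=6
cmp eax, 4  (cmp 6,4)
jg L2: taken
ecx=18%6=0
ecx=0^18=18
eax=6-1=5
cmp eax, 4  (cmp 5,4)
jg L2: taken
ecx=18%6=0
ecx=0^18=18
eax=5-1=4
cmp eax, 4  (cmp 4,4)
jg L2: not taken
ecx=18-8=10
halt.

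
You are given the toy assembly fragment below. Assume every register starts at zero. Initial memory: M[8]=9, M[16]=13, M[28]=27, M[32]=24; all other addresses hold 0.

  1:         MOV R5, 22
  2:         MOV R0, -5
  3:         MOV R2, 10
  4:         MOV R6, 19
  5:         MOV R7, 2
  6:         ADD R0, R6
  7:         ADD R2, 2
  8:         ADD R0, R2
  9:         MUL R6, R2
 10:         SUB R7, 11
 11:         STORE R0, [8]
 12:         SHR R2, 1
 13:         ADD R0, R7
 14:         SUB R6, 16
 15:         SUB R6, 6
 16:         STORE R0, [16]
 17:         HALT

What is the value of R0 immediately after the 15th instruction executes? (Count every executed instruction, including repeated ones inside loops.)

17

after MOV R5, 22: R5=22
after MOV R0, -5: R0=-5
after MOV R2, 10: R2=10
after MOV R6, 19: R6=19
after MOV R7, 2: R7=2
after ADD R0, R6: R0=(-5)+19=14
after ADD R2, 2: R2=10+2=12
after ADD R0, R2: R0=14+12=26
after MUL R6, R2: R6=19*12=228
after SUB R7, 11: R7=2-11=-9
STORE R0, [8] → M[8]=26
after SHR R2, 1: R2=12>>1=6
after ADD R0, R7: R0=26+(-9)=17
after SUB R6, 16: R6=228-16=212
after SUB R6, 6: R6=212-6=206
After step 15: R0 = 17.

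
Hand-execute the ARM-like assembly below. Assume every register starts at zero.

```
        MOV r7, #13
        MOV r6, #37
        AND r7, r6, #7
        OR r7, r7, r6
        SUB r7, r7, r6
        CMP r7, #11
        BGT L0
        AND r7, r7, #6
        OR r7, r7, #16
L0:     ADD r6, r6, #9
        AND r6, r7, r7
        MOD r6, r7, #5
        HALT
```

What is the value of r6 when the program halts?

MOV r7, #13 → r7=13
MOV r6, #37 → r6=37
AND r7, r6, #7 → r7=37&7=5
OR r7, r7, r6 → r7=5|37=37
SUB r7, r7, r6 → r7=37-37=0
CMP r7, #11  (cmp 0,11)
BGT L0: not taken
AND r7, r7, #6 → r7=0&6=0
OR r7, r7, #16 → r7=0|16=16
ADD r6, r6, #9 → r6=37+9=46
AND r6, r7, r7 → r6=16&16=16
MOD r6, r7, #5 → r6=16%5=1
halt.

1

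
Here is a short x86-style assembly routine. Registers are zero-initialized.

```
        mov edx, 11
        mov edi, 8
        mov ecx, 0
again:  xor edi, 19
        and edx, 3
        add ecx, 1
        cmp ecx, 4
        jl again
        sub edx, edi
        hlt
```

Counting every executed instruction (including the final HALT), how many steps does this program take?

25

after mov edx, 11: edx=11
after mov edi, 8: edi=8
after mov ecx, 0: ecx=0
after xor edi, 19: edi=8^19=27
after and edx, 3: edx=11&3=3
after add ecx, 1: ecx=0+1=1
cmp ecx, 4  (cmp 1,4)
jl again: taken
after xor edi, 19: edi=27^19=8
after and edx, 3: edx=3&3=3
after add ecx, 1: ecx=1+1=2
cmp ecx, 4  (cmp 2,4)
jl again: taken
after xor edi, 19: edi=8^19=27
after and edx, 3: edx=3&3=3
after add ecx, 1: ecx=2+1=3
cmp ecx, 4  (cmp 3,4)
jl again: taken
after xor edi, 19: edi=27^19=8
after and edx, 3: edx=3&3=3
after add ecx, 1: ecx=3+1=4
cmp ecx, 4  (cmp 4,4)
jl again: not taken
after sub edx, edi: edx=3-8=-5
halt.
Total executed instructions: 25.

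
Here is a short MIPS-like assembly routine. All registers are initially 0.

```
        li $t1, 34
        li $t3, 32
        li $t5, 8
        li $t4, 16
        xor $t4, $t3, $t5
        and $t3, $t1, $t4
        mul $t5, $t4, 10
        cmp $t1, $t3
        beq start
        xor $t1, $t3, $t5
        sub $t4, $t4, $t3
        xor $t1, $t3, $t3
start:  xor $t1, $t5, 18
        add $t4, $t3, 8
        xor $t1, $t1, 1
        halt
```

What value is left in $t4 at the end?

$t1=34
$t3=32
$t5=8
$t4=16
$t4=32^8=40
$t3=34&40=32
$t5=40*10=400
cmp $t1, $t3  (cmp 34,32)
beq start: not taken
$t1=32^400=432
$t4=40-32=8
$t1=32^32=0
$t1=400^18=386
$t4=32+8=40
$t1=386^1=387
halt.

40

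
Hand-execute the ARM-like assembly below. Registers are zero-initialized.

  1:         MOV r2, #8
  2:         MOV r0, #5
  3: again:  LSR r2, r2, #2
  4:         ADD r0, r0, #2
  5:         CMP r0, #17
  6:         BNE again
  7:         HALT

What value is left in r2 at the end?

0

after MOV r2, #8: r2=8
after MOV r0, #5: r0=5
after LSR r2, r2, #2: r2=8>>2=2
after ADD r0, r0, #2: r0=5+2=7
CMP r0, #17  (cmp 7,17)
BNE again: taken
after LSR r2, r2, #2: r2=2>>2=0
after ADD r0, r0, #2: r0=7+2=9
CMP r0, #17  (cmp 9,17)
BNE again: taken
after LSR r2, r2, #2: r2=0>>2=0
after ADD r0, r0, #2: r0=9+2=11
CMP r0, #17  (cmp 11,17)
BNE again: taken
after LSR r2, r2, #2: r2=0>>2=0
after ADD r0, r0, #2: r0=11+2=13
CMP r0, #17  (cmp 13,17)
BNE again: taken
after LSR r2, r2, #2: r2=0>>2=0
after ADD r0, r0, #2: r0=13+2=15
CMP r0, #17  (cmp 15,17)
BNE again: taken
after LSR r2, r2, #2: r2=0>>2=0
after ADD r0, r0, #2: r0=15+2=17
CMP r0, #17  (cmp 17,17)
BNE again: not taken
halt.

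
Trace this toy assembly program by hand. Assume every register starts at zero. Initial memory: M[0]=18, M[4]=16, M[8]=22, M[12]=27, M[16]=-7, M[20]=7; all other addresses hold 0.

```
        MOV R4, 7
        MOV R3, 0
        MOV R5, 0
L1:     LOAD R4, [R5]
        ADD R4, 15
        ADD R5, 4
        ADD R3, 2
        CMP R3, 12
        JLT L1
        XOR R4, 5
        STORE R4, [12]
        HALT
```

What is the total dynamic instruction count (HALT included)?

42

R4=7
R3=0
R5=0
R4=M[0]=18
R4=18+15=33
R5=0+4=4
R3=0+2=2
CMP R3, 12  (cmp 2,12)
JLT L1: taken
R4=M[4]=16
R4=16+15=31
R5=4+4=8
R3=2+2=4
CMP R3, 12  (cmp 4,12)
JLT L1: taken
R4=M[8]=22
R4=22+15=37
R5=8+4=12
R3=4+2=6
CMP R3, 12  (cmp 6,12)
JLT L1: taken
R4=M[12]=27
R4=27+15=42
R5=12+4=16
R3=6+2=8
CMP R3, 12  (cmp 8,12)
JLT L1: taken
R4=M[16]=-7
R4=(-7)+15=8
R5=16+4=20
R3=8+2=10
CMP R3, 12  (cmp 10,12)
JLT L1: taken
R4=M[20]=7
R4=7+15=22
R5=20+4=24
R3=10+2=12
CMP R3, 12  (cmp 12,12)
JLT L1: not taken
R4=22^5=19
STORE R4, [12] → M[12]=19
halt.
Total executed instructions: 42.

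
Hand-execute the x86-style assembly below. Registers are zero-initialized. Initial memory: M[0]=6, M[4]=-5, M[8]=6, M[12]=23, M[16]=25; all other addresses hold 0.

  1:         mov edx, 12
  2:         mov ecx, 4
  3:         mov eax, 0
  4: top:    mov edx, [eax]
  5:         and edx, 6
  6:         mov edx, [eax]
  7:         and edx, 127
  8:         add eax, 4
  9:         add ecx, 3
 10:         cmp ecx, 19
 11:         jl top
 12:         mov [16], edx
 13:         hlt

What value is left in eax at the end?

edx=12
ecx=4
eax=0
edx=M[0]=6
edx=6&6=6
edx=M[0]=6
edx=6&127=6
eax=0+4=4
ecx=4+3=7
cmp ecx, 19  (cmp 7,19)
jl top: taken
edx=M[4]=-5
edx=(-5)&6=2
edx=M[4]=-5
edx=(-5)&127=123
eax=4+4=8
ecx=7+3=10
cmp ecx, 19  (cmp 10,19)
jl top: taken
edx=M[8]=6
edx=6&6=6
edx=M[8]=6
edx=6&127=6
eax=8+4=12
ecx=10+3=13
cmp ecx, 19  (cmp 13,19)
jl top: taken
edx=M[12]=23
edx=23&6=6
edx=M[12]=23
edx=23&127=23
eax=12+4=16
ecx=13+3=16
cmp ecx, 19  (cmp 16,19)
jl top: taken
edx=M[16]=25
edx=25&6=0
edx=M[16]=25
edx=25&127=25
eax=16+4=20
ecx=16+3=19
cmp ecx, 19  (cmp 19,19)
jl top: not taken
mov [16], edx → M[16]=25
halt.

20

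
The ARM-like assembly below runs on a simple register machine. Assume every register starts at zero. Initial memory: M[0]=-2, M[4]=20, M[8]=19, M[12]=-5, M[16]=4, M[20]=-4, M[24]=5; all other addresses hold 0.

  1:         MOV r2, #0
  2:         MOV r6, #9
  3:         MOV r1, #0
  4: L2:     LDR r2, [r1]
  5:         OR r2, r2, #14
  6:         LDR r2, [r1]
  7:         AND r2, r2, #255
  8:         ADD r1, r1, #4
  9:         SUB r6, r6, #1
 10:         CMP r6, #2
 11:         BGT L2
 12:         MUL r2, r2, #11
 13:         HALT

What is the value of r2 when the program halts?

MOV r2, #0 → r2=0
MOV r6, #9 → r6=9
MOV r1, #0 → r1=0
LDR r2, [r1] → r2=M[0]=-2
OR r2, r2, #14 → r2=(-2)|14=-2
LDR r2, [r1] → r2=M[0]=-2
AND r2, r2, #255 → r2=(-2)&255=254
ADD r1, r1, #4 → r1=0+4=4
SUB r6, r6, #1 → r6=9-1=8
CMP r6, #2  (cmp 8,2)
BGT L2: taken
LDR r2, [r1] → r2=M[4]=20
OR r2, r2, #14 → r2=20|14=30
LDR r2, [r1] → r2=M[4]=20
AND r2, r2, #255 → r2=20&255=20
ADD r1, r1, #4 → r1=4+4=8
SUB r6, r6, #1 → r6=8-1=7
CMP r6, #2  (cmp 7,2)
BGT L2: taken
LDR r2, [r1] → r2=M[8]=19
OR r2, r2, #14 → r2=19|14=31
LDR r2, [r1] → r2=M[8]=19
AND r2, r2, #255 → r2=19&255=19
ADD r1, r1, #4 → r1=8+4=12
SUB r6, r6, #1 → r6=7-1=6
CMP r6, #2  (cmp 6,2)
BGT L2: taken
LDR r2, [r1] → r2=M[12]=-5
OR r2, r2, #14 → r2=(-5)|14=-1
LDR r2, [r1] → r2=M[12]=-5
AND r2, r2, #255 → r2=(-5)&255=251
ADD r1, r1, #4 → r1=12+4=16
SUB r6, r6, #1 → r6=6-1=5
CMP r6, #2  (cmp 5,2)
BGT L2: taken
LDR r2, [r1] → r2=M[16]=4
OR r2, r2, #14 → r2=4|14=14
LDR r2, [r1] → r2=M[16]=4
AND r2, r2, #255 → r2=4&255=4
ADD r1, r1, #4 → r1=16+4=20
SUB r6, r6, #1 → r6=5-1=4
CMP r6, #2  (cmp 4,2)
BGT L2: taken
LDR r2, [r1] → r2=M[20]=-4
OR r2, r2, #14 → r2=(-4)|14=-2
LDR r2, [r1] → r2=M[20]=-4
AND r2, r2, #255 → r2=(-4)&255=252
ADD r1, r1, #4 → r1=20+4=24
SUB r6, r6, #1 → r6=4-1=3
CMP r6, #2  (cmp 3,2)
BGT L2: taken
LDR r2, [r1] → r2=M[24]=5
OR r2, r2, #14 → r2=5|14=15
LDR r2, [r1] → r2=M[24]=5
AND r2, r2, #255 → r2=5&255=5
ADD r1, r1, #4 → r1=24+4=28
SUB r6, r6, #1 → r6=3-1=2
CMP r6, #2  (cmp 2,2)
BGT L2: not taken
MUL r2, r2, #11 → r2=5*11=55
halt.

55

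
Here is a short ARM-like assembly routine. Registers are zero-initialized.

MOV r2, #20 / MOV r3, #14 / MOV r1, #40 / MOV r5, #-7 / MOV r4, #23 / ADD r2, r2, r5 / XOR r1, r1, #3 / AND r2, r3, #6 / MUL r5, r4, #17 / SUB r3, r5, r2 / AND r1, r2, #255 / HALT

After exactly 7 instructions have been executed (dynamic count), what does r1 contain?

43

after MOV r2, #20: r2=20
after MOV r3, #14: r3=14
after MOV r1, #40: r1=40
after MOV r5, #-7: r5=-7
after MOV r4, #23: r4=23
after ADD r2, r2, r5: r2=20+(-7)=13
after XOR r1, r1, #3: r1=40^3=43
After step 7: r1 = 43.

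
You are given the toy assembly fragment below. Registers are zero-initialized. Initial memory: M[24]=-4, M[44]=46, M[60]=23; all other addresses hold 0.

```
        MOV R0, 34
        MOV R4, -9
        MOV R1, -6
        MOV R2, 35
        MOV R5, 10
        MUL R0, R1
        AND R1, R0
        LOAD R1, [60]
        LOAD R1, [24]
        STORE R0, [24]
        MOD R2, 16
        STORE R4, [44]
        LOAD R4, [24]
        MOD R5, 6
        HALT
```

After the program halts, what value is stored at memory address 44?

MOV R0, 34 → R0=34
MOV R4, -9 → R4=-9
MOV R1, -6 → R1=-6
MOV R2, 35 → R2=35
MOV R5, 10 → R5=10
MUL R0, R1 → R0=34*(-6)=-204
AND R1, R0 → R1=(-6)&(-204)=-208
LOAD R1, [60] → R1=M[60]=23
LOAD R1, [24] → R1=M[24]=-4
STORE R0, [24] → M[24]=-204
MOD R2, 16 → R2=35%16=3
STORE R4, [44] → M[44]=-9
LOAD R4, [24] → R4=M[24]=-204
MOD R5, 6 → R5=10%6=4
halt.

-9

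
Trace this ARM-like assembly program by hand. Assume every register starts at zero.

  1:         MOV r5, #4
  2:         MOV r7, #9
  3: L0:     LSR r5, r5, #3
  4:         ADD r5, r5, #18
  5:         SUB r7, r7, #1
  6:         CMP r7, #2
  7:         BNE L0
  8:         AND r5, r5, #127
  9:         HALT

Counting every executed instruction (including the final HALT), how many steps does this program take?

after MOV r5, #4: r5=4
after MOV r7, #9: r7=9
after LSR r5, r5, #3: r5=4>>3=0
after ADD r5, r5, #18: r5=0+18=18
after SUB r7, r7, #1: r7=9-1=8
CMP r7, #2  (cmp 8,2)
BNE L0: taken
after LSR r5, r5, #3: r5=18>>3=2
after ADD r5, r5, #18: r5=2+18=20
after SUB r7, r7, #1: r7=8-1=7
CMP r7, #2  (cmp 7,2)
BNE L0: taken
after LSR r5, r5, #3: r5=20>>3=2
after ADD r5, r5, #18: r5=2+18=20
after SUB r7, r7, #1: r7=7-1=6
CMP r7, #2  (cmp 6,2)
BNE L0: taken
after LSR r5, r5, #3: r5=20>>3=2
after ADD r5, r5, #18: r5=2+18=20
after SUB r7, r7, #1: r7=6-1=5
CMP r7, #2  (cmp 5,2)
BNE L0: taken
after LSR r5, r5, #3: r5=20>>3=2
after ADD r5, r5, #18: r5=2+18=20
after SUB r7, r7, #1: r7=5-1=4
CMP r7, #2  (cmp 4,2)
BNE L0: taken
after LSR r5, r5, #3: r5=20>>3=2
after ADD r5, r5, #18: r5=2+18=20
after SUB r7, r7, #1: r7=4-1=3
CMP r7, #2  (cmp 3,2)
BNE L0: taken
after LSR r5, r5, #3: r5=20>>3=2
after ADD r5, r5, #18: r5=2+18=20
after SUB r7, r7, #1: r7=3-1=2
CMP r7, #2  (cmp 2,2)
BNE L0: not taken
after AND r5, r5, #127: r5=20&127=20
halt.
Total executed instructions: 39.

39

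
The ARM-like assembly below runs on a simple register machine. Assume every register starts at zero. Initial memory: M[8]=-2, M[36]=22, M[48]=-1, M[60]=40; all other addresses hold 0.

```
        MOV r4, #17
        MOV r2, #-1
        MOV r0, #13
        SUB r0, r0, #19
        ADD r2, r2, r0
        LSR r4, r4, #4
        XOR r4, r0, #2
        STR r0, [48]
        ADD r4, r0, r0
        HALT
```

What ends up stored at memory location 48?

MOV r4, #17 → r4=17
MOV r2, #-1 → r2=-1
MOV r0, #13 → r0=13
SUB r0, r0, #19 → r0=13-19=-6
ADD r2, r2, r0 → r2=(-1)+(-6)=-7
LSR r4, r4, #4 → r4=17>>4=1
XOR r4, r0, #2 → r4=(-6)^2=-8
STR r0, [48] → M[48]=-6
ADD r4, r0, r0 → r4=(-6)+(-6)=-12
halt.

-6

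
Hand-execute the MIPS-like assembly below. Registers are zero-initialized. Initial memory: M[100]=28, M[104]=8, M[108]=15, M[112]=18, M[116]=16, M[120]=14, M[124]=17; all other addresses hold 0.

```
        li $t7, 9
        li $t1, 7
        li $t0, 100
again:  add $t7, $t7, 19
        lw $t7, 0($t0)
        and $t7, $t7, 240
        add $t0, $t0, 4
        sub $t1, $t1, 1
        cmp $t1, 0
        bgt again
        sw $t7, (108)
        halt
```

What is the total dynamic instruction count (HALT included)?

li $t7, 9 → $t7=9
li $t1, 7 → $t1=7
li $t0, 100 → $t0=100
add $t7, $t7, 19 → $t7=9+19=28
lw $t7, 0($t0) → $t7=M[100]=28
and $t7, $t7, 240 → $t7=28&240=16
add $t0, $t0, 4 → $t0=100+4=104
sub $t1, $t1, 1 → $t1=7-1=6
cmp $t1, 0  (cmp 6,0)
bgt again: taken
add $t7, $t7, 19 → $t7=16+19=35
lw $t7, 0($t0) → $t7=M[104]=8
and $t7, $t7, 240 → $t7=8&240=0
add $t0, $t0, 4 → $t0=104+4=108
sub $t1, $t1, 1 → $t1=6-1=5
cmp $t1, 0  (cmp 5,0)
bgt again: taken
add $t7, $t7, 19 → $t7=0+19=19
lw $t7, 0($t0) → $t7=M[108]=15
and $t7, $t7, 240 → $t7=15&240=0
add $t0, $t0, 4 → $t0=108+4=112
sub $t1, $t1, 1 → $t1=5-1=4
cmp $t1, 0  (cmp 4,0)
bgt again: taken
add $t7, $t7, 19 → $t7=0+19=19
lw $t7, 0($t0) → $t7=M[112]=18
and $t7, $t7, 240 → $t7=18&240=16
add $t0, $t0, 4 → $t0=112+4=116
sub $t1, $t1, 1 → $t1=4-1=3
cmp $t1, 0  (cmp 3,0)
bgt again: taken
add $t7, $t7, 19 → $t7=16+19=35
lw $t7, 0($t0) → $t7=M[116]=16
and $t7, $t7, 240 → $t7=16&240=16
add $t0, $t0, 4 → $t0=116+4=120
sub $t1, $t1, 1 → $t1=3-1=2
cmp $t1, 0  (cmp 2,0)
bgt again: taken
add $t7, $t7, 19 → $t7=16+19=35
lw $t7, 0($t0) → $t7=M[120]=14
and $t7, $t7, 240 → $t7=14&240=0
add $t0, $t0, 4 → $t0=120+4=124
sub $t1, $t1, 1 → $t1=2-1=1
cmp $t1, 0  (cmp 1,0)
bgt again: taken
add $t7, $t7, 19 → $t7=0+19=19
lw $t7, 0($t0) → $t7=M[124]=17
and $t7, $t7, 240 → $t7=17&240=16
add $t0, $t0, 4 → $t0=124+4=128
sub $t1, $t1, 1 → $t1=1-1=0
cmp $t1, 0  (cmp 0,0)
bgt again: not taken
sw $t7, (108) → M[108]=16
halt.
Total executed instructions: 54.

54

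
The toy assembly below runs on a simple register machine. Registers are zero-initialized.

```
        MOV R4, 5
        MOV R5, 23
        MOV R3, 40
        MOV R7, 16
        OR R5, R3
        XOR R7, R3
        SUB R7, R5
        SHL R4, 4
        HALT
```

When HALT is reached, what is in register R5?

63

R4=5
R5=23
R3=40
R7=16
R5=23|40=63
R7=16^40=56
R7=56-63=-7
R4=5<<4=80
halt.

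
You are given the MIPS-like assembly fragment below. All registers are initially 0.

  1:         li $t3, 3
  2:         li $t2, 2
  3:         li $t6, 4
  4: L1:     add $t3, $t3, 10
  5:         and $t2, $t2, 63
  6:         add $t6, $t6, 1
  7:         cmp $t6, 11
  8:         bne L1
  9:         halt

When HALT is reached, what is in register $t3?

li $t3, 3 → $t3=3
li $t2, 2 → $t2=2
li $t6, 4 → $t6=4
add $t3, $t3, 10 → $t3=3+10=13
and $t2, $t2, 63 → $t2=2&63=2
add $t6, $t6, 1 → $t6=4+1=5
cmp $t6, 11  (cmp 5,11)
bne L1: taken
add $t3, $t3, 10 → $t3=13+10=23
and $t2, $t2, 63 → $t2=2&63=2
add $t6, $t6, 1 → $t6=5+1=6
cmp $t6, 11  (cmp 6,11)
bne L1: taken
add $t3, $t3, 10 → $t3=23+10=33
and $t2, $t2, 63 → $t2=2&63=2
add $t6, $t6, 1 → $t6=6+1=7
cmp $t6, 11  (cmp 7,11)
bne L1: taken
add $t3, $t3, 10 → $t3=33+10=43
and $t2, $t2, 63 → $t2=2&63=2
add $t6, $t6, 1 → $t6=7+1=8
cmp $t6, 11  (cmp 8,11)
bne L1: taken
add $t3, $t3, 10 → $t3=43+10=53
and $t2, $t2, 63 → $t2=2&63=2
add $t6, $t6, 1 → $t6=8+1=9
cmp $t6, 11  (cmp 9,11)
bne L1: taken
add $t3, $t3, 10 → $t3=53+10=63
and $t2, $t2, 63 → $t2=2&63=2
add $t6, $t6, 1 → $t6=9+1=10
cmp $t6, 11  (cmp 10,11)
bne L1: taken
add $t3, $t3, 10 → $t3=63+10=73
and $t2, $t2, 63 → $t2=2&63=2
add $t6, $t6, 1 → $t6=10+1=11
cmp $t6, 11  (cmp 11,11)
bne L1: not taken
halt.

73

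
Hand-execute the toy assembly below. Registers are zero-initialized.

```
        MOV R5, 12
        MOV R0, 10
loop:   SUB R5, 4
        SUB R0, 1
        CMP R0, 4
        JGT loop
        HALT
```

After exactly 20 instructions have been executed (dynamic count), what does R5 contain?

-8

R5=12
R0=10
R5=12-4=8
R0=10-1=9
CMP R0, 4  (cmp 9,4)
JGT loop: taken
R5=8-4=4
R0=9-1=8
CMP R0, 4  (cmp 8,4)
JGT loop: taken
R5=4-4=0
R0=8-1=7
CMP R0, 4  (cmp 7,4)
JGT loop: taken
R5=0-4=-4
R0=7-1=6
CMP R0, 4  (cmp 6,4)
JGT loop: taken
R5=(-4)-4=-8
R0=6-1=5
After step 20: R5 = -8.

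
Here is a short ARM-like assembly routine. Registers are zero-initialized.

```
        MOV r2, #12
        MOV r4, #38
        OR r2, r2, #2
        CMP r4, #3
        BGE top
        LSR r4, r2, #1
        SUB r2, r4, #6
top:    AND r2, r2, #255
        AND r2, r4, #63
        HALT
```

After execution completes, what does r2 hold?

after MOV r2, #12: r2=12
after MOV r4, #38: r4=38
after OR r2, r2, #2: r2=12|2=14
CMP r4, #3  (cmp 38,3)
BGE top: taken
after AND r2, r2, #255: r2=14&255=14
after AND r2, r4, #63: r2=38&63=38
halt.

38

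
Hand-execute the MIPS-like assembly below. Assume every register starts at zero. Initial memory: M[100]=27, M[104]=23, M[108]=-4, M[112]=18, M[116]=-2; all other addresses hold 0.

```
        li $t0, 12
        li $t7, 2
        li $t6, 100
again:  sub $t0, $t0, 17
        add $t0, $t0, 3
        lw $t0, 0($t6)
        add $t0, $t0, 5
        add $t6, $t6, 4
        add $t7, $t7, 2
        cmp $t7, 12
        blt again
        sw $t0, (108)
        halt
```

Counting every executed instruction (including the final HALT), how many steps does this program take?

li $t0, 12 → $t0=12
li $t7, 2 → $t7=2
li $t6, 100 → $t6=100
sub $t0, $t0, 17 → $t0=12-17=-5
add $t0, $t0, 3 → $t0=(-5)+3=-2
lw $t0, 0($t6) → $t0=M[100]=27
add $t0, $t0, 5 → $t0=27+5=32
add $t6, $t6, 4 → $t6=100+4=104
add $t7, $t7, 2 → $t7=2+2=4
cmp $t7, 12  (cmp 4,12)
blt again: taken
sub $t0, $t0, 17 → $t0=32-17=15
add $t0, $t0, 3 → $t0=15+3=18
lw $t0, 0($t6) → $t0=M[104]=23
add $t0, $t0, 5 → $t0=23+5=28
add $t6, $t6, 4 → $t6=104+4=108
add $t7, $t7, 2 → $t7=4+2=6
cmp $t7, 12  (cmp 6,12)
blt again: taken
sub $t0, $t0, 17 → $t0=28-17=11
add $t0, $t0, 3 → $t0=11+3=14
lw $t0, 0($t6) → $t0=M[108]=-4
add $t0, $t0, 5 → $t0=(-4)+5=1
add $t6, $t6, 4 → $t6=108+4=112
add $t7, $t7, 2 → $t7=6+2=8
cmp $t7, 12  (cmp 8,12)
blt again: taken
sub $t0, $t0, 17 → $t0=1-17=-16
add $t0, $t0, 3 → $t0=(-16)+3=-13
lw $t0, 0($t6) → $t0=M[112]=18
add $t0, $t0, 5 → $t0=18+5=23
add $t6, $t6, 4 → $t6=112+4=116
add $t7, $t7, 2 → $t7=8+2=10
cmp $t7, 12  (cmp 10,12)
blt again: taken
sub $t0, $t0, 17 → $t0=23-17=6
add $t0, $t0, 3 → $t0=6+3=9
lw $t0, 0($t6) → $t0=M[116]=-2
add $t0, $t0, 5 → $t0=(-2)+5=3
add $t6, $t6, 4 → $t6=116+4=120
add $t7, $t7, 2 → $t7=10+2=12
cmp $t7, 12  (cmp 12,12)
blt again: not taken
sw $t0, (108) → M[108]=3
halt.
Total executed instructions: 45.

45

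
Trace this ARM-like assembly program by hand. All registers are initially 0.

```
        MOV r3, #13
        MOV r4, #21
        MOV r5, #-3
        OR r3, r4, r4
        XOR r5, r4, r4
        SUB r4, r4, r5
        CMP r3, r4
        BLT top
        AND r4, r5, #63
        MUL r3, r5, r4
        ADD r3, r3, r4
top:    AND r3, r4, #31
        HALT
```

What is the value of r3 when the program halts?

after MOV r3, #13: r3=13
after MOV r4, #21: r4=21
after MOV r5, #-3: r5=-3
after OR r3, r4, r4: r3=21|21=21
after XOR r5, r4, r4: r5=21^21=0
after SUB r4, r4, r5: r4=21-0=21
CMP r3, r4  (cmp 21,21)
BLT top: not taken
after AND r4, r5, #63: r4=0&63=0
after MUL r3, r5, r4: r3=0*0=0
after ADD r3, r3, r4: r3=0+0=0
after AND r3, r4, #31: r3=0&31=0
halt.

0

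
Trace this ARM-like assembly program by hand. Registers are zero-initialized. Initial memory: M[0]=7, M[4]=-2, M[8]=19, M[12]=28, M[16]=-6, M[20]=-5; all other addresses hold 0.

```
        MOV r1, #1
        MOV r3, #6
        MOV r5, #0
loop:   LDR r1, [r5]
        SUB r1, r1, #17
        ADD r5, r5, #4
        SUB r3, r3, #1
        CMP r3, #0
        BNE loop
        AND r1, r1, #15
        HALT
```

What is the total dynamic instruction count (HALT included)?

41

after MOV r1, #1: r1=1
after MOV r3, #6: r3=6
after MOV r5, #0: r5=0
after LDR r1, [r5]: r1=M[0]=7
after SUB r1, r1, #17: r1=7-17=-10
after ADD r5, r5, #4: r5=0+4=4
after SUB r3, r3, #1: r3=6-1=5
CMP r3, #0  (cmp 5,0)
BNE loop: taken
after LDR r1, [r5]: r1=M[4]=-2
after SUB r1, r1, #17: r1=(-2)-17=-19
after ADD r5, r5, #4: r5=4+4=8
after SUB r3, r3, #1: r3=5-1=4
CMP r3, #0  (cmp 4,0)
BNE loop: taken
after LDR r1, [r5]: r1=M[8]=19
after SUB r1, r1, #17: r1=19-17=2
after ADD r5, r5, #4: r5=8+4=12
after SUB r3, r3, #1: r3=4-1=3
CMP r3, #0  (cmp 3,0)
BNE loop: taken
after LDR r1, [r5]: r1=M[12]=28
after SUB r1, r1, #17: r1=28-17=11
after ADD r5, r5, #4: r5=12+4=16
after SUB r3, r3, #1: r3=3-1=2
CMP r3, #0  (cmp 2,0)
BNE loop: taken
after LDR r1, [r5]: r1=M[16]=-6
after SUB r1, r1, #17: r1=(-6)-17=-23
after ADD r5, r5, #4: r5=16+4=20
after SUB r3, r3, #1: r3=2-1=1
CMP r3, #0  (cmp 1,0)
BNE loop: taken
after LDR r1, [r5]: r1=M[20]=-5
after SUB r1, r1, #17: r1=(-5)-17=-22
after ADD r5, r5, #4: r5=20+4=24
after SUB r3, r3, #1: r3=1-1=0
CMP r3, #0  (cmp 0,0)
BNE loop: not taken
after AND r1, r1, #15: r1=(-22)&15=10
halt.
Total executed instructions: 41.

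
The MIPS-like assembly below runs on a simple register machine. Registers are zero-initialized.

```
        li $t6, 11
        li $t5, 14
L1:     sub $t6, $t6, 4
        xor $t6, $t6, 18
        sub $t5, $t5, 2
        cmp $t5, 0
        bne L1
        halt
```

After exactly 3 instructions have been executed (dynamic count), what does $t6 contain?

li $t6, 11 → $t6=11
li $t5, 14 → $t5=14
sub $t6, $t6, 4 → $t6=11-4=7
After step 3: $t6 = 7.

7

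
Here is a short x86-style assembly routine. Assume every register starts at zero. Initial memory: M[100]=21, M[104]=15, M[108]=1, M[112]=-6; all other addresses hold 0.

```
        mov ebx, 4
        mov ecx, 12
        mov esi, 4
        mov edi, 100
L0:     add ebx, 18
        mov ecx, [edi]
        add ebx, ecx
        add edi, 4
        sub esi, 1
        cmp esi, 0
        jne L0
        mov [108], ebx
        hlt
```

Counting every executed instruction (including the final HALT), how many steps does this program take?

34

after mov ebx, 4: ebx=4
after mov ecx, 12: ecx=12
after mov esi, 4: esi=4
after mov edi, 100: edi=100
after add ebx, 18: ebx=4+18=22
after mov ecx, [edi]: ecx=M[100]=21
after add ebx, ecx: ebx=22+21=43
after add edi, 4: edi=100+4=104
after sub esi, 1: esi=4-1=3
cmp esi, 0  (cmp 3,0)
jne L0: taken
after add ebx, 18: ebx=43+18=61
after mov ecx, [edi]: ecx=M[104]=15
after add ebx, ecx: ebx=61+15=76
after add edi, 4: edi=104+4=108
after sub esi, 1: esi=3-1=2
cmp esi, 0  (cmp 2,0)
jne L0: taken
after add ebx, 18: ebx=76+18=94
after mov ecx, [edi]: ecx=M[108]=1
after add ebx, ecx: ebx=94+1=95
after add edi, 4: edi=108+4=112
after sub esi, 1: esi=2-1=1
cmp esi, 0  (cmp 1,0)
jne L0: taken
after add ebx, 18: ebx=95+18=113
after mov ecx, [edi]: ecx=M[112]=-6
after add ebx, ecx: ebx=113+(-6)=107
after add edi, 4: edi=112+4=116
after sub esi, 1: esi=1-1=0
cmp esi, 0  (cmp 0,0)
jne L0: not taken
mov [108], ebx → M[108]=107
halt.
Total executed instructions: 34.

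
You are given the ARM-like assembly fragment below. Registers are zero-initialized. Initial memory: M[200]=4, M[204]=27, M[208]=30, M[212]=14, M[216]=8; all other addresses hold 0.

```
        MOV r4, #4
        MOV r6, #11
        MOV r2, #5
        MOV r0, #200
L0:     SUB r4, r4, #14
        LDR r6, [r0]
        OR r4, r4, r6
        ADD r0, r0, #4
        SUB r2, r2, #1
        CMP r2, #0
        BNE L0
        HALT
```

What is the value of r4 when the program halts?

-7

after MOV r4, #4: r4=4
after MOV r6, #11: r6=11
after MOV r2, #5: r2=5
after MOV r0, #200: r0=200
after SUB r4, r4, #14: r4=4-14=-10
after LDR r6, [r0]: r6=M[200]=4
after OR r4, r4, r6: r4=(-10)|4=-10
after ADD r0, r0, #4: r0=200+4=204
after SUB r2, r2, #1: r2=5-1=4
CMP r2, #0  (cmp 4,0)
BNE L0: taken
after SUB r4, r4, #14: r4=(-10)-14=-24
after LDR r6, [r0]: r6=M[204]=27
after OR r4, r4, r6: r4=(-24)|27=-5
after ADD r0, r0, #4: r0=204+4=208
after SUB r2, r2, #1: r2=4-1=3
CMP r2, #0  (cmp 3,0)
BNE L0: taken
after SUB r4, r4, #14: r4=(-5)-14=-19
after LDR r6, [r0]: r6=M[208]=30
after OR r4, r4, r6: r4=(-19)|30=-1
after ADD r0, r0, #4: r0=208+4=212
after SUB r2, r2, #1: r2=3-1=2
CMP r2, #0  (cmp 2,0)
BNE L0: taken
after SUB r4, r4, #14: r4=(-1)-14=-15
after LDR r6, [r0]: r6=M[212]=14
after OR r4, r4, r6: r4=(-15)|14=-1
after ADD r0, r0, #4: r0=212+4=216
after SUB r2, r2, #1: r2=2-1=1
CMP r2, #0  (cmp 1,0)
BNE L0: taken
after SUB r4, r4, #14: r4=(-1)-14=-15
after LDR r6, [r0]: r6=M[216]=8
after OR r4, r4, r6: r4=(-15)|8=-7
after ADD r0, r0, #4: r0=216+4=220
after SUB r2, r2, #1: r2=1-1=0
CMP r2, #0  (cmp 0,0)
BNE L0: not taken
halt.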